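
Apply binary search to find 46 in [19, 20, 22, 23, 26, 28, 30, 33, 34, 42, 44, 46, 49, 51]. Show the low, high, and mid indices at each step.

Binary search for 46 in [19, 20, 22, 23, 26, 28, 30, 33, 34, 42, 44, 46, 49, 51]:

lo=0, hi=13, mid=6, arr[mid]=30 -> 30 < 46, search right half
lo=7, hi=13, mid=10, arr[mid]=44 -> 44 < 46, search right half
lo=11, hi=13, mid=12, arr[mid]=49 -> 49 > 46, search left half
lo=11, hi=11, mid=11, arr[mid]=46 -> Found target at index 11!

Binary search finds 46 at index 11 after 4 comparisons. The search repeatedly halves the search space by comparing with the middle element.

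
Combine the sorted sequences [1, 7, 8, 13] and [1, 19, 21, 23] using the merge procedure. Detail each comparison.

Merging process:

Compare 1 vs 1: take 1 from left. Merged: [1]
Compare 7 vs 1: take 1 from right. Merged: [1, 1]
Compare 7 vs 19: take 7 from left. Merged: [1, 1, 7]
Compare 8 vs 19: take 8 from left. Merged: [1, 1, 7, 8]
Compare 13 vs 19: take 13 from left. Merged: [1, 1, 7, 8, 13]
Append remaining from right: [19, 21, 23]. Merged: [1, 1, 7, 8, 13, 19, 21, 23]

Final merged array: [1, 1, 7, 8, 13, 19, 21, 23]
Total comparisons: 5

The merged array is [1, 1, 7, 8, 13, 19, 21, 23], requiring 5 comparisons. The merge step runs in O(n) time where n is the total number of elements.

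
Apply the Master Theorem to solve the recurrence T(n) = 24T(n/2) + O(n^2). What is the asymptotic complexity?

Master Theorem for T(n) = 24T(n/2) + O(n^2):

a = 24, b = 2, c = 2
log_b(a) = log_2(24) = 4.5850

Case 1: c = 2 < log_2(24) = 4.5850
T(n) = O(n^(log_2 24))

For T(n) = 24T(n/2) + O(n^2): log_2(24) = 4.5850. This is Case 1 of the Master Theorem (c < log_b(a), work dominated by leaves), giving O(n^(log_2 24)).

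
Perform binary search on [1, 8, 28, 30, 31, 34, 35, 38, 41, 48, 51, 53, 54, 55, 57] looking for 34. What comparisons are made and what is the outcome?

Binary search for 34 in [1, 8, 28, 30, 31, 34, 35, 38, 41, 48, 51, 53, 54, 55, 57]:

lo=0, hi=14, mid=7, arr[mid]=38 -> 38 > 34, search left half
lo=0, hi=6, mid=3, arr[mid]=30 -> 30 < 34, search right half
lo=4, hi=6, mid=5, arr[mid]=34 -> Found target at index 5!

Binary search finds 34 at index 5 after 3 comparisons. The search repeatedly halves the search space by comparing with the middle element.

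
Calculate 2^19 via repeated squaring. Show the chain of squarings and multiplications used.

Computing 2^19 by squaring (build up from 2^1; each line after the first costs one multiplication):

2^1 = 2
2^2 = (2^1)^2 = 2^2 = 4
2^4 = (2^2)^2 = 4^2 = 16
2^8 = (2^4)^2 = 16^2 = 256
2^9 = 2 * 2^8 = 2 * 256 = 512
2^18 = (2^9)^2 = 512^2 = 262144
2^19 = 2 * 2^18 = 2 * 262144 = 524288

Result: 524288
Multiplications needed: 6 (6 lines after 2^1)

2^19 = 524288. Using exponentiation by squaring, this requires 6 multiplications. The key idea: if the exponent is even, square the half-power; if odd, multiply by the base once.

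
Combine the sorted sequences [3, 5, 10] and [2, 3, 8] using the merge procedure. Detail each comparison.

Merging process:

Compare 3 vs 2: take 2 from right. Merged: [2]
Compare 3 vs 3: take 3 from left. Merged: [2, 3]
Compare 5 vs 3: take 3 from right. Merged: [2, 3, 3]
Compare 5 vs 8: take 5 from left. Merged: [2, 3, 3, 5]
Compare 10 vs 8: take 8 from right. Merged: [2, 3, 3, 5, 8]
Append remaining from left: [10]. Merged: [2, 3, 3, 5, 8, 10]

Final merged array: [2, 3, 3, 5, 8, 10]
Total comparisons: 5

The merged array is [2, 3, 3, 5, 8, 10], requiring 5 comparisons. The merge step runs in O(n) time where n is the total number of elements.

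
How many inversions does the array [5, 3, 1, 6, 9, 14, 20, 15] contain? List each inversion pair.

Finding inversions in [5, 3, 1, 6, 9, 14, 20, 15]:

(0, 1): arr[0]=5 > arr[1]=3
(0, 2): arr[0]=5 > arr[2]=1
(1, 2): arr[1]=3 > arr[2]=1
(6, 7): arr[6]=20 > arr[7]=15

Total inversions: 4

The array has 4 inversion(s): (0,1), (0,2), (1,2), (6,7). Each pair (i,j) satisfies i < j and arr[i] > arr[j].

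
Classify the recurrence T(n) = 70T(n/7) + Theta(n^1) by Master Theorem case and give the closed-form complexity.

Master Theorem for T(n) = 70T(n/7) + O(n^1):

a = 70, b = 7, c = 1
log_b(a) = log_7(70) = 2.1833

Case 1: c = 1 < log_7(70) = 2.1833
T(n) = O(n^(log_7 70))

For T(n) = 70T(n/7) + O(n^1): log_7(70) = 2.1833. This is Case 1 of the Master Theorem (c < log_b(a), work dominated by leaves), giving O(n^(log_7 70)).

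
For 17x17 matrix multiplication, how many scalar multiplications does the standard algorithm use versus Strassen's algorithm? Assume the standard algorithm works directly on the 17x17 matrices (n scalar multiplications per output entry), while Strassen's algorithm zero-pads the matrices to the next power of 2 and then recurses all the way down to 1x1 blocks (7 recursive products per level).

Matrix multiplication for 17x17 matrices:

Strassen's algorithm requires power-of-2 dimensions. Pad 17x17 to 32x32 (next power of 2).

Standard algorithm: 17^3 = 4913 multiplications
Strassen's algorithm: 7^(log2(32)) = 7^5 = 16807 multiplications
Difference: 4913 - 16807 = -11894 (Strassen uses MORE here due to padding overhead — for small or just-over-power-of-2 n, padding can outweigh the per-level savings)

Standard: 4913 multiplications (17^3). Strassen: 16807 multiplications (7^5, after padding to 32x32). Strassen reduces 8 recursive multiplications to 7 at each level.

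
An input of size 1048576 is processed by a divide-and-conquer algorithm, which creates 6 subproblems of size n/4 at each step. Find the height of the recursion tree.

For divide and conquer with division factor 4:

Problem sizes at each level:
Level 0: 1048576
Level 1: 262144
Level 2: 65536
Level 3: 16384
Level 4: 4096
Level 5: 1024
Level 6: 256
Level 7: 64
Level 8: 16
Level 9: 4
Level 10: 1

The root is level 0 and the size-1 base case is level 10 (the tree spans levels 0 through 10, i.e. 11 levels counting the root), so the depth is the number of divisions: log_4(1048576) = 10

The recursion tree depth is log_4(1048576) = 10. At each level, the problem size is divided by 4, so it takes 10 divisions to reduce to a base case of size 1. The algorithm makes 6 recursive calls at each level.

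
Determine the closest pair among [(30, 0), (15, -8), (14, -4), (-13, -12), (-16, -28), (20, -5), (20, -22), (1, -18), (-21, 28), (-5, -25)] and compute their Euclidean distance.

Computing all pairwise distances among 10 points:

d((30, 0), (15, -8)) = 17.0
d((30, 0), (14, -4)) = 16.4924
d((30, 0), (-13, -12)) = 44.643
d((30, 0), (-16, -28)) = 53.8516
d((30, 0), (20, -5)) = 11.1803
d((30, 0), (20, -22)) = 24.1661
d((30, 0), (1, -18)) = 34.1321
d((30, 0), (-21, 28)) = 58.1808
d((30, 0), (-5, -25)) = 43.0116
d((15, -8), (14, -4)) = 4.1231 <-- minimum
d((15, -8), (-13, -12)) = 28.2843
d((15, -8), (-16, -28)) = 36.8917
d((15, -8), (20, -5)) = 5.831
d((15, -8), (20, -22)) = 14.8661
d((15, -8), (1, -18)) = 17.2047
d((15, -8), (-21, 28)) = 50.9117
d((15, -8), (-5, -25)) = 26.2488
d((14, -4), (-13, -12)) = 28.1603
d((14, -4), (-16, -28)) = 38.4187
d((14, -4), (20, -5)) = 6.0828
d((14, -4), (20, -22)) = 18.9737
d((14, -4), (1, -18)) = 19.105
d((14, -4), (-21, 28)) = 47.4236
d((14, -4), (-5, -25)) = 28.3196
d((-13, -12), (-16, -28)) = 16.2788
d((-13, -12), (20, -5)) = 33.7343
d((-13, -12), (20, -22)) = 34.4819
d((-13, -12), (1, -18)) = 15.2315
d((-13, -12), (-21, 28)) = 40.7922
d((-13, -12), (-5, -25)) = 15.2643
d((-16, -28), (20, -5)) = 42.72
d((-16, -28), (20, -22)) = 36.4966
d((-16, -28), (1, -18)) = 19.7231
d((-16, -28), (-21, 28)) = 56.2228
d((-16, -28), (-5, -25)) = 11.4018
d((20, -5), (20, -22)) = 17.0
d((20, -5), (1, -18)) = 23.0217
d((20, -5), (-21, 28)) = 52.6308
d((20, -5), (-5, -25)) = 32.0156
d((20, -22), (1, -18)) = 19.4165
d((20, -22), (-21, 28)) = 64.6607
d((20, -22), (-5, -25)) = 25.1794
d((1, -18), (-21, 28)) = 50.9902
d((1, -18), (-5, -25)) = 9.2195
d((-21, 28), (-5, -25)) = 55.3624

Closest pair: (15, -8) and (14, -4) with distance 4.1231

The closest pair is (15, -8) and (14, -4) with Euclidean distance 4.1231. For 10 points, brute-force pairwise comparison is shown above. For large n, the divide-and-conquer algorithm (sort by x, recurse on halves, check the dividing strip) achieves O(n log n).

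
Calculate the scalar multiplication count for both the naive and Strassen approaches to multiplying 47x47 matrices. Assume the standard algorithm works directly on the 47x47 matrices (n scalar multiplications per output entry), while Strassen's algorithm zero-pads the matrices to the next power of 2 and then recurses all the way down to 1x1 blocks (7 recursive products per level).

Matrix multiplication for 47x47 matrices:

Strassen's algorithm requires power-of-2 dimensions. Pad 47x47 to 64x64 (next power of 2).

Standard algorithm: 47^3 = 103823 multiplications
Strassen's algorithm: 7^(log2(64)) = 7^6 = 117649 multiplications
Difference: 103823 - 117649 = -13826 (Strassen uses MORE here due to padding overhead — for small or just-over-power-of-2 n, padding can outweigh the per-level savings)

Standard: 103823 multiplications (47^3). Strassen: 117649 multiplications (7^6, after padding to 64x64). Strassen reduces 8 recursive multiplications to 7 at each level.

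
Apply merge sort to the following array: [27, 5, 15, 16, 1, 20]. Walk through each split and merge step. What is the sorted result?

Merge sort trace:

Split: [27, 5, 15, 16, 1, 20] -> [27, 5, 15] and [16, 1, 20]
  Split: [27, 5, 15] -> [27] and [5, 15]
    Split: [5, 15] -> [5] and [15]
    Merge: [5] + [15] -> [5, 15]
  Merge: [27] + [5, 15] -> [5, 15, 27]
  Split: [16, 1, 20] -> [16] and [1, 20]
    Split: [1, 20] -> [1] and [20]
    Merge: [1] + [20] -> [1, 20]
  Merge: [16] + [1, 20] -> [1, 16, 20]
Merge: [5, 15, 27] + [1, 16, 20] -> [1, 5, 15, 16, 20, 27]

Final sorted array: [1, 5, 15, 16, 20, 27]

The merge sort proceeds by recursively splitting the array and merging sorted halves.
After all merges, the sorted array is [1, 5, 15, 16, 20, 27].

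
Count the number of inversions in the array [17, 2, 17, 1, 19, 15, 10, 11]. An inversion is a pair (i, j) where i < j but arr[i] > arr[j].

Finding inversions in [17, 2, 17, 1, 19, 15, 10, 11]:

(0, 1): arr[0]=17 > arr[1]=2
(0, 3): arr[0]=17 > arr[3]=1
(0, 5): arr[0]=17 > arr[5]=15
(0, 6): arr[0]=17 > arr[6]=10
(0, 7): arr[0]=17 > arr[7]=11
(1, 3): arr[1]=2 > arr[3]=1
(2, 3): arr[2]=17 > arr[3]=1
(2, 5): arr[2]=17 > arr[5]=15
(2, 6): arr[2]=17 > arr[6]=10
(2, 7): arr[2]=17 > arr[7]=11
(4, 5): arr[4]=19 > arr[5]=15
(4, 6): arr[4]=19 > arr[6]=10
(4, 7): arr[4]=19 > arr[7]=11
(5, 6): arr[5]=15 > arr[6]=10
(5, 7): arr[5]=15 > arr[7]=11

Total inversions: 15

The array has 15 inversion(s): (0,1), (0,3), (0,5), (0,6), (0,7), (1,3), (2,3), (2,5), (2,6), (2,7), (4,5), (4,6), (4,7), (5,6), (5,7). Each pair (i,j) satisfies i < j and arr[i] > arr[j].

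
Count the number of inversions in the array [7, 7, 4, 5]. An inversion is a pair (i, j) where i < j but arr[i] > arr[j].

Finding inversions in [7, 7, 4, 5]:

(0, 2): arr[0]=7 > arr[2]=4
(0, 3): arr[0]=7 > arr[3]=5
(1, 2): arr[1]=7 > arr[2]=4
(1, 3): arr[1]=7 > arr[3]=5

Total inversions: 4

The array has 4 inversion(s): (0,2), (0,3), (1,2), (1,3). Each pair (i,j) satisfies i < j and arr[i] > arr[j].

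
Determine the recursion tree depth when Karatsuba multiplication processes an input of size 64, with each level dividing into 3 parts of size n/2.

For divide and conquer with division factor 2:

Problem sizes at each level:
Level 0: 64
Level 1: 32
Level 2: 16
Level 3: 8
Level 4: 4
Level 5: 2
Level 6: 1

The root is level 0 and the size-1 base case is level 6 (the tree spans levels 0 through 6, i.e. 7 levels counting the root), so the depth is the number of divisions: log_2(64) = 6

The recursion tree depth is log_2(64) = 6. At each level, the problem size is divided by 2, so it takes 6 divisions to reduce to a base case of size 1. The algorithm makes 3 recursive calls at each level.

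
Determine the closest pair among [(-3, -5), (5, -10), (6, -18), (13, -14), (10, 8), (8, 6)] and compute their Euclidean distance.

Computing all pairwise distances among 6 points:

d((-3, -5), (5, -10)) = 9.434
d((-3, -5), (6, -18)) = 15.8114
d((-3, -5), (13, -14)) = 18.3576
d((-3, -5), (10, 8)) = 18.3848
d((-3, -5), (8, 6)) = 15.5563
d((5, -10), (6, -18)) = 8.0623
d((5, -10), (13, -14)) = 8.9443
d((5, -10), (10, 8)) = 18.6815
d((5, -10), (8, 6)) = 16.2788
d((6, -18), (13, -14)) = 8.0623
d((6, -18), (10, 8)) = 26.3059
d((6, -18), (8, 6)) = 24.0832
d((13, -14), (10, 8)) = 22.2036
d((13, -14), (8, 6)) = 20.6155
d((10, 8), (8, 6)) = 2.8284 <-- minimum

Closest pair: (10, 8) and (8, 6) with distance 2.8284

The closest pair is (10, 8) and (8, 6) with Euclidean distance 2.8284. For 6 points, brute-force pairwise comparison is shown above. For large n, the divide-and-conquer algorithm (sort by x, recurse on halves, check the dividing strip) achieves O(n log n).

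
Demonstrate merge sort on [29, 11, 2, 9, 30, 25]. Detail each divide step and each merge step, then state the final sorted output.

Merge sort trace:

Split: [29, 11, 2, 9, 30, 25] -> [29, 11, 2] and [9, 30, 25]
  Split: [29, 11, 2] -> [29] and [11, 2]
    Split: [11, 2] -> [11] and [2]
    Merge: [11] + [2] -> [2, 11]
  Merge: [29] + [2, 11] -> [2, 11, 29]
  Split: [9, 30, 25] -> [9] and [30, 25]
    Split: [30, 25] -> [30] and [25]
    Merge: [30] + [25] -> [25, 30]
  Merge: [9] + [25, 30] -> [9, 25, 30]
Merge: [2, 11, 29] + [9, 25, 30] -> [2, 9, 11, 25, 29, 30]

Final sorted array: [2, 9, 11, 25, 29, 30]

The merge sort proceeds by recursively splitting the array and merging sorted halves.
After all merges, the sorted array is [2, 9, 11, 25, 29, 30].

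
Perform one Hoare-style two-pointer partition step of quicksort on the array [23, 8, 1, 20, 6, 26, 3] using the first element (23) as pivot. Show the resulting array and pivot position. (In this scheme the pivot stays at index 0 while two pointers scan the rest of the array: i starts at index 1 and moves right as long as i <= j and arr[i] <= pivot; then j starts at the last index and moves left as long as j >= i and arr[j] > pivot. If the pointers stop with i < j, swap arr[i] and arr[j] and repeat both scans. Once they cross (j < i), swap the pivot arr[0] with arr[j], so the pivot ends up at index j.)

Hoare-style two-pointer partition with pivot = 23:

Initial array: [23, 8, 1, 20, 6, 26, 3]

Pointers start at i = 1, j = 6.
i stops at index 5 (arr[5]=26 > 23), j stops at index 6 (arr[6]=3 <= 23): swap arr[5] and arr[6], array becomes [23, 8, 1, 20, 6, 3, 26]
i ends at 6, j ends at 5: the pointers have crossed (j < i), so scanning stops.

Swap pivot arr[0] with arr[5] to place pivot at position 5: [3, 8, 1, 20, 6, 23, 26]
Pivot position: 5

After partitioning with pivot 23, the array becomes [3, 8, 1, 20, 6, 23, 26]. The pivot is placed at index 5. All elements to the left of the pivot are <= 23, and all elements to the right are > 23.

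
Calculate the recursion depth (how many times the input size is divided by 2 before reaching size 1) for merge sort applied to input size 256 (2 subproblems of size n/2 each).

For divide and conquer with division factor 2:

Problem sizes at each level:
Level 0: 256
Level 1: 128
Level 2: 64
Level 3: 32
Level 4: 16
Level 5: 8
Level 6: 4
Level 7: 2
Level 8: 1

The root is level 0 and the size-1 base case is level 8 (the tree spans levels 0 through 8, i.e. 9 levels counting the root), so the depth is the number of divisions: log_2(256) = 8

The recursion tree depth is log_2(256) = 8. At each level, the problem size is divided by 2, so it takes 8 divisions to reduce to a base case of size 1. The algorithm makes 2 recursive calls at each level.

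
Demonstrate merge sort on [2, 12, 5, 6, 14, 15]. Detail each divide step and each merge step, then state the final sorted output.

Merge sort trace:

Split: [2, 12, 5, 6, 14, 15] -> [2, 12, 5] and [6, 14, 15]
  Split: [2, 12, 5] -> [2] and [12, 5]
    Split: [12, 5] -> [12] and [5]
    Merge: [12] + [5] -> [5, 12]
  Merge: [2] + [5, 12] -> [2, 5, 12]
  Split: [6, 14, 15] -> [6] and [14, 15]
    Split: [14, 15] -> [14] and [15]
    Merge: [14] + [15] -> [14, 15]
  Merge: [6] + [14, 15] -> [6, 14, 15]
Merge: [2, 5, 12] + [6, 14, 15] -> [2, 5, 6, 12, 14, 15]

Final sorted array: [2, 5, 6, 12, 14, 15]

The merge sort proceeds by recursively splitting the array and merging sorted halves.
After all merges, the sorted array is [2, 5, 6, 12, 14, 15].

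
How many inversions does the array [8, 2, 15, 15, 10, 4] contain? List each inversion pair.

Finding inversions in [8, 2, 15, 15, 10, 4]:

(0, 1): arr[0]=8 > arr[1]=2
(0, 5): arr[0]=8 > arr[5]=4
(2, 4): arr[2]=15 > arr[4]=10
(2, 5): arr[2]=15 > arr[5]=4
(3, 4): arr[3]=15 > arr[4]=10
(3, 5): arr[3]=15 > arr[5]=4
(4, 5): arr[4]=10 > arr[5]=4

Total inversions: 7

The array has 7 inversion(s): (0,1), (0,5), (2,4), (2,5), (3,4), (3,5), (4,5). Each pair (i,j) satisfies i < j and arr[i] > arr[j].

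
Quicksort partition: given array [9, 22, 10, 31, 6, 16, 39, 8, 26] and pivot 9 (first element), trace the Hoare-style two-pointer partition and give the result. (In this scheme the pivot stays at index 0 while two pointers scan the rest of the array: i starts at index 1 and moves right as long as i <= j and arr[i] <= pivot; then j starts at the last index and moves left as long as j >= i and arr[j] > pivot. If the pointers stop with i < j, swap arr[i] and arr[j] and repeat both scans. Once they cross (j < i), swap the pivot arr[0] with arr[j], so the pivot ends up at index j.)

Hoare-style two-pointer partition with pivot = 9:

Initial array: [9, 22, 10, 31, 6, 16, 39, 8, 26]

Pointers start at i = 1, j = 8.
i stops at index 1 (arr[1]=22 > 9), j stops at index 7 (arr[7]=8 <= 9): swap arr[1] and arr[7], array becomes [9, 8, 10, 31, 6, 16, 39, 22, 26]
i stops at index 2 (arr[2]=10 > 9), j stops at index 4 (arr[4]=6 <= 9): swap arr[2] and arr[4], array becomes [9, 8, 6, 31, 10, 16, 39, 22, 26]
i ends at 3, j ends at 2: the pointers have crossed (j < i), so scanning stops.

Swap pivot arr[0] with arr[2] to place pivot at position 2: [6, 8, 9, 31, 10, 16, 39, 22, 26]
Pivot position: 2

After partitioning with pivot 9, the array becomes [6, 8, 9, 31, 10, 16, 39, 22, 26]. The pivot is placed at index 2. All elements to the left of the pivot are <= 9, and all elements to the right are > 9.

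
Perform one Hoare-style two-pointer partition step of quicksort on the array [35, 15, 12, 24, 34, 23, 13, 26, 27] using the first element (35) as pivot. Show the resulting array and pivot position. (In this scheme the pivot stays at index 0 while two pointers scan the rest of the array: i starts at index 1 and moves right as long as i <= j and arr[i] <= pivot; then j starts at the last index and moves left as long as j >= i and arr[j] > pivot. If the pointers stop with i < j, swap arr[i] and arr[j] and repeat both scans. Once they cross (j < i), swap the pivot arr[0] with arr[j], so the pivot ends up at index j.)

Hoare-style two-pointer partition with pivot = 35:

Initial array: [35, 15, 12, 24, 34, 23, 13, 26, 27]

Pointers start at i = 1, j = 8.
i ends at 9, j ends at 8: the pointers have crossed (j < i), so scanning stops.

Swap pivot arr[0] with arr[8] to place pivot at position 8: [27, 15, 12, 24, 34, 23, 13, 26, 35]
Pivot position: 8

After partitioning with pivot 35, the array becomes [27, 15, 12, 24, 34, 23, 13, 26, 35]. The pivot is placed at index 8. All elements to the left of the pivot are <= 35, and all elements to the right are > 35.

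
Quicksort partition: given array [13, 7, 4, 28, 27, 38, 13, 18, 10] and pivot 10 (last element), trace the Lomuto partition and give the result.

Lomuto partition with pivot = 10:

Initial array: [13, 7, 4, 28, 27, 38, 13, 18, 10]

arr[0]=13 > 10: no swap
arr[1]=7 <= 10: swap with position 0, array becomes [7, 13, 4, 28, 27, 38, 13, 18, 10]
arr[2]=4 <= 10: swap with position 1, array becomes [7, 4, 13, 28, 27, 38, 13, 18, 10]
arr[3]=28 > 10: no swap
arr[4]=27 > 10: no swap
arr[5]=38 > 10: no swap
arr[6]=13 > 10: no swap
arr[7]=18 > 10: no swap

Place pivot at position 2: [7, 4, 10, 28, 27, 38, 13, 18, 13]
Pivot position: 2

After partitioning with pivot 10, the array becomes [7, 4, 10, 28, 27, 38, 13, 18, 13]. The pivot is placed at index 2. All elements to the left of the pivot are <= 10, and all elements to the right are > 10.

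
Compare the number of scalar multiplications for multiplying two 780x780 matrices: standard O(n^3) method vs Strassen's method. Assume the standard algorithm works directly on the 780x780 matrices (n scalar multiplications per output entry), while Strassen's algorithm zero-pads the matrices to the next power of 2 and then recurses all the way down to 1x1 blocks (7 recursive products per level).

Matrix multiplication for 780x780 matrices:

Strassen's algorithm requires power-of-2 dimensions. Pad 780x780 to 1024x1024 (next power of 2).

Standard algorithm: 780^3 = 474552000 multiplications
Strassen's algorithm: 7^(log2(1024)) = 7^10 = 282475249 multiplications
Savings: 474552000 - 282475249 = 192076751 multiplications

Standard: 474552000 multiplications (780^3). Strassen: 282475249 multiplications (7^10, after padding to 1024x1024). Strassen reduces 8 recursive multiplications to 7 at each level.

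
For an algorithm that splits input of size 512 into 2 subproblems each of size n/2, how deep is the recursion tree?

For divide and conquer with division factor 2:

Problem sizes at each level:
Level 0: 512
Level 1: 256
Level 2: 128
Level 3: 64
Level 4: 32
Level 5: 16
Level 6: 8
Level 7: 4
Level 8: 2
Level 9: 1

The root is level 0 and the size-1 base case is level 9 (the tree spans levels 0 through 9, i.e. 10 levels counting the root), so the depth is the number of divisions: log_2(512) = 9

The recursion tree depth is log_2(512) = 9. At each level, the problem size is divided by 2, so it takes 9 divisions to reduce to a base case of size 1. The algorithm makes 2 recursive calls at each level.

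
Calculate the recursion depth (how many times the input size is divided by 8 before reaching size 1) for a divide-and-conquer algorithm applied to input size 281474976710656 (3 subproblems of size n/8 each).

For divide and conquer with division factor 8:

Problem sizes at each level:
Level 0: 281474976710656
Level 1: 35184372088832
Level 2: 4398046511104
Level 3: 549755813888
Level 4: 68719476736
Level 5: 8589934592
Level 6: 1073741824
Level 7: 134217728
Level 8: 16777216
Level 9: 2097152
Level 10: 262144
Level 11: 32768
Level 12: 4096
Level 13: 512
Level 14: 64
Level 15: 8
Level 16: 1

The root is level 0 and the size-1 base case is level 16 (the tree spans levels 0 through 16, i.e. 17 levels counting the root), so the depth is the number of divisions: log_8(281474976710656) = 16

The recursion tree depth is log_8(281474976710656) = 16. At each level, the problem size is divided by 8, so it takes 16 divisions to reduce to a base case of size 1. The algorithm makes 3 recursive calls at each level.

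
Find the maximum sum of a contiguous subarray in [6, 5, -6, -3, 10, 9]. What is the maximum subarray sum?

Using Kadane's algorithm on [6, 5, -6, -3, 10, 9]:

Scanning through the array:
Position 1 (value 5): max_ending_here = 11, max_so_far = 11
Position 2 (value -6): max_ending_here = 5, max_so_far = 11
Position 3 (value -3): max_ending_here = 2, max_so_far = 11
Position 4 (value 10): max_ending_here = 12, max_so_far = 12
Position 5 (value 9): max_ending_here = 21, max_so_far = 21

Maximum subarray: [6, 5, -6, -3, 10, 9]
Maximum sum: 21

The maximum subarray is [6, 5, -6, -3, 10, 9] with sum 21. This subarray runs from index 0 to index 5.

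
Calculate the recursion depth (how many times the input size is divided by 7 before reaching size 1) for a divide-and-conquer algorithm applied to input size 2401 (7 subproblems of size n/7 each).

For divide and conquer with division factor 7:

Problem sizes at each level:
Level 0: 2401
Level 1: 343
Level 2: 49
Level 3: 7
Level 4: 1

The root is level 0 and the size-1 base case is level 4 (the tree spans levels 0 through 4, i.e. 5 levels counting the root), so the depth is the number of divisions: log_7(2401) = 4

The recursion tree depth is log_7(2401) = 4. At each level, the problem size is divided by 7, so it takes 4 divisions to reduce to a base case of size 1. The algorithm makes 7 recursive calls at each level.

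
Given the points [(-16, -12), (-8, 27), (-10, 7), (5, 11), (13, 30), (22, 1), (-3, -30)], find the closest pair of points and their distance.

Computing all pairwise distances among 7 points:

d((-16, -12), (-8, 27)) = 39.8121
d((-16, -12), (-10, 7)) = 19.9249
d((-16, -12), (5, 11)) = 31.1448
d((-16, -12), (13, 30)) = 51.0392
d((-16, -12), (22, 1)) = 40.1622
d((-16, -12), (-3, -30)) = 22.2036
d((-8, 27), (-10, 7)) = 20.0998
d((-8, 27), (5, 11)) = 20.6155
d((-8, 27), (13, 30)) = 21.2132
d((-8, 27), (22, 1)) = 39.6989
d((-8, 27), (-3, -30)) = 57.2189
d((-10, 7), (5, 11)) = 15.5242 <-- minimum
d((-10, 7), (13, 30)) = 32.5269
d((-10, 7), (22, 1)) = 32.5576
d((-10, 7), (-3, -30)) = 37.6563
d((5, 11), (13, 30)) = 20.6155
d((5, 11), (22, 1)) = 19.7231
d((5, 11), (-3, -30)) = 41.7732
d((13, 30), (22, 1)) = 30.3645
d((13, 30), (-3, -30)) = 62.0967
d((22, 1), (-3, -30)) = 39.8246

Closest pair: (-10, 7) and (5, 11) with distance 15.5242

The closest pair is (-10, 7) and (5, 11) with Euclidean distance 15.5242. For 7 points, brute-force pairwise comparison is shown above. For large n, the divide-and-conquer algorithm (sort by x, recurse on halves, check the dividing strip) achieves O(n log n).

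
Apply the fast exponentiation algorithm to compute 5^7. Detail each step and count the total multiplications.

Computing 5^7 by squaring (build up from 5^1; each line after the first costs one multiplication):

5^1 = 5
5^2 = (5^1)^2 = 5^2 = 25
5^3 = 5 * 5^2 = 5 * 25 = 125
5^6 = (5^3)^2 = 125^2 = 15625
5^7 = 5 * 5^6 = 5 * 15625 = 78125

Result: 78125
Multiplications needed: 4 (4 lines after 5^1)

5^7 = 78125. Using exponentiation by squaring, this requires 4 multiplications. The key idea: if the exponent is even, square the half-power; if odd, multiply by the base once.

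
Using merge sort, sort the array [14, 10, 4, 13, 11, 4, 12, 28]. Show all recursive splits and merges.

Merge sort trace:

Split: [14, 10, 4, 13, 11, 4, 12, 28] -> [14, 10, 4, 13] and [11, 4, 12, 28]
  Split: [14, 10, 4, 13] -> [14, 10] and [4, 13]
    Split: [14, 10] -> [14] and [10]
    Merge: [14] + [10] -> [10, 14]
    Split: [4, 13] -> [4] and [13]
    Merge: [4] + [13] -> [4, 13]
  Merge: [10, 14] + [4, 13] -> [4, 10, 13, 14]
  Split: [11, 4, 12, 28] -> [11, 4] and [12, 28]
    Split: [11, 4] -> [11] and [4]
    Merge: [11] + [4] -> [4, 11]
    Split: [12, 28] -> [12] and [28]
    Merge: [12] + [28] -> [12, 28]
  Merge: [4, 11] + [12, 28] -> [4, 11, 12, 28]
Merge: [4, 10, 13, 14] + [4, 11, 12, 28] -> [4, 4, 10, 11, 12, 13, 14, 28]

Final sorted array: [4, 4, 10, 11, 12, 13, 14, 28]

The merge sort proceeds by recursively splitting the array and merging sorted halves.
After all merges, the sorted array is [4, 4, 10, 11, 12, 13, 14, 28].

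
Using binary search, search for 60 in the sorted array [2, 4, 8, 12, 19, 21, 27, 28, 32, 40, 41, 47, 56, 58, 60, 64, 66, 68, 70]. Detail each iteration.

Binary search for 60 in [2, 4, 8, 12, 19, 21, 27, 28, 32, 40, 41, 47, 56, 58, 60, 64, 66, 68, 70]:

lo=0, hi=18, mid=9, arr[mid]=40 -> 40 < 60, search right half
lo=10, hi=18, mid=14, arr[mid]=60 -> Found target at index 14!

Binary search finds 60 at index 14 after 2 comparisons. The search repeatedly halves the search space by comparing with the middle element.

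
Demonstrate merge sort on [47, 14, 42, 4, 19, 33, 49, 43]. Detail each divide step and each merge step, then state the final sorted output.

Merge sort trace:

Split: [47, 14, 42, 4, 19, 33, 49, 43] -> [47, 14, 42, 4] and [19, 33, 49, 43]
  Split: [47, 14, 42, 4] -> [47, 14] and [42, 4]
    Split: [47, 14] -> [47] and [14]
    Merge: [47] + [14] -> [14, 47]
    Split: [42, 4] -> [42] and [4]
    Merge: [42] + [4] -> [4, 42]
  Merge: [14, 47] + [4, 42] -> [4, 14, 42, 47]
  Split: [19, 33, 49, 43] -> [19, 33] and [49, 43]
    Split: [19, 33] -> [19] and [33]
    Merge: [19] + [33] -> [19, 33]
    Split: [49, 43] -> [49] and [43]
    Merge: [49] + [43] -> [43, 49]
  Merge: [19, 33] + [43, 49] -> [19, 33, 43, 49]
Merge: [4, 14, 42, 47] + [19, 33, 43, 49] -> [4, 14, 19, 33, 42, 43, 47, 49]

Final sorted array: [4, 14, 19, 33, 42, 43, 47, 49]

The merge sort proceeds by recursively splitting the array and merging sorted halves.
After all merges, the sorted array is [4, 14, 19, 33, 42, 43, 47, 49].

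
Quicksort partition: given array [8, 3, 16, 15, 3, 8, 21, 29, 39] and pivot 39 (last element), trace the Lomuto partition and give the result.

Lomuto partition with pivot = 39:

Initial array: [8, 3, 16, 15, 3, 8, 21, 29, 39]

arr[0]=8 <= 39: swap with position 0, array becomes [8, 3, 16, 15, 3, 8, 21, 29, 39]
arr[1]=3 <= 39: swap with position 1, array becomes [8, 3, 16, 15, 3, 8, 21, 29, 39]
arr[2]=16 <= 39: swap with position 2, array becomes [8, 3, 16, 15, 3, 8, 21, 29, 39]
arr[3]=15 <= 39: swap with position 3, array becomes [8, 3, 16, 15, 3, 8, 21, 29, 39]
arr[4]=3 <= 39: swap with position 4, array becomes [8, 3, 16, 15, 3, 8, 21, 29, 39]
arr[5]=8 <= 39: swap with position 5, array becomes [8, 3, 16, 15, 3, 8, 21, 29, 39]
arr[6]=21 <= 39: swap with position 6, array becomes [8, 3, 16, 15, 3, 8, 21, 29, 39]
arr[7]=29 <= 39: swap with position 7, array becomes [8, 3, 16, 15, 3, 8, 21, 29, 39]

Place pivot at position 8: [8, 3, 16, 15, 3, 8, 21, 29, 39]
Pivot position: 8

After partitioning with pivot 39, the array becomes [8, 3, 16, 15, 3, 8, 21, 29, 39]. The pivot is placed at index 8. All elements to the left of the pivot are <= 39, and all elements to the right are > 39.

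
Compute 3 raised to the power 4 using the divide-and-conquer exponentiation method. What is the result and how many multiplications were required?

Computing 3^4 by squaring (build up from 3^1; each line after the first costs one multiplication):

3^1 = 3
3^2 = (3^1)^2 = 3^2 = 9
3^4 = (3^2)^2 = 9^2 = 81

Result: 81
Multiplications needed: 2 (2 lines after 3^1)

3^4 = 81. Using exponentiation by squaring, this requires 2 multiplications. The key idea: if the exponent is even, square the half-power; if odd, multiply by the base once.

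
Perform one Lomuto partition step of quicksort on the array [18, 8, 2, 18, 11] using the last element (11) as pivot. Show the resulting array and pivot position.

Lomuto partition with pivot = 11:

Initial array: [18, 8, 2, 18, 11]

arr[0]=18 > 11: no swap
arr[1]=8 <= 11: swap with position 0, array becomes [8, 18, 2, 18, 11]
arr[2]=2 <= 11: swap with position 1, array becomes [8, 2, 18, 18, 11]
arr[3]=18 > 11: no swap

Place pivot at position 2: [8, 2, 11, 18, 18]
Pivot position: 2

After partitioning with pivot 11, the array becomes [8, 2, 11, 18, 18]. The pivot is placed at index 2. All elements to the left of the pivot are <= 11, and all elements to the right are > 11.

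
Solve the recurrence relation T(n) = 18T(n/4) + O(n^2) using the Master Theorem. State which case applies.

Master Theorem for T(n) = 18T(n/4) + O(n^2):

a = 18, b = 4, c = 2
log_b(a) = log_4(18) = 2.0850

Case 1: c = 2 < log_4(18) = 2.0850
T(n) = O(n^(log_4 18))

For T(n) = 18T(n/4) + O(n^2): log_4(18) = 2.0850. This is Case 1 of the Master Theorem (c < log_b(a), work dominated by leaves), giving O(n^(log_4 18)).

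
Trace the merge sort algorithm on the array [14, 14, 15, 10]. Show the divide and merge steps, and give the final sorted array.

Merge sort trace:

Split: [14, 14, 15, 10] -> [14, 14] and [15, 10]
  Split: [14, 14] -> [14] and [14]
  Merge: [14] + [14] -> [14, 14]
  Split: [15, 10] -> [15] and [10]
  Merge: [15] + [10] -> [10, 15]
Merge: [14, 14] + [10, 15] -> [10, 14, 14, 15]

Final sorted array: [10, 14, 14, 15]

The merge sort proceeds by recursively splitting the array and merging sorted halves.
After all merges, the sorted array is [10, 14, 14, 15].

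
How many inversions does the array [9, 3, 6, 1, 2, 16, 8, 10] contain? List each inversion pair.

Finding inversions in [9, 3, 6, 1, 2, 16, 8, 10]:

(0, 1): arr[0]=9 > arr[1]=3
(0, 2): arr[0]=9 > arr[2]=6
(0, 3): arr[0]=9 > arr[3]=1
(0, 4): arr[0]=9 > arr[4]=2
(0, 6): arr[0]=9 > arr[6]=8
(1, 3): arr[1]=3 > arr[3]=1
(1, 4): arr[1]=3 > arr[4]=2
(2, 3): arr[2]=6 > arr[3]=1
(2, 4): arr[2]=6 > arr[4]=2
(5, 6): arr[5]=16 > arr[6]=8
(5, 7): arr[5]=16 > arr[7]=10

Total inversions: 11

The array has 11 inversion(s): (0,1), (0,2), (0,3), (0,4), (0,6), (1,3), (1,4), (2,3), (2,4), (5,6), (5,7). Each pair (i,j) satisfies i < j and arr[i] > arr[j].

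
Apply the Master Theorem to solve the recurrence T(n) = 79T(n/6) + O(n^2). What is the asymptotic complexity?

Master Theorem for T(n) = 79T(n/6) + O(n^2):

a = 79, b = 6, c = 2
log_b(a) = log_6(79) = 2.4386

Case 1: c = 2 < log_6(79) = 2.4386
T(n) = O(n^(log_6 79))

For T(n) = 79T(n/6) + O(n^2): log_6(79) = 2.4386. This is Case 1 of the Master Theorem (c < log_b(a), work dominated by leaves), giving O(n^(log_6 79)).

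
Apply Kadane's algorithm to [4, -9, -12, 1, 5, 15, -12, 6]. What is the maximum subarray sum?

Using Kadane's algorithm on [4, -9, -12, 1, 5, 15, -12, 6]:

Scanning through the array:
Position 1 (value -9): max_ending_here = -5, max_so_far = 4
Position 2 (value -12): max_ending_here = -12, max_so_far = 4
Position 3 (value 1): max_ending_here = 1, max_so_far = 4
Position 4 (value 5): max_ending_here = 6, max_so_far = 6
Position 5 (value 15): max_ending_here = 21, max_so_far = 21
Position 6 (value -12): max_ending_here = 9, max_so_far = 21
Position 7 (value 6): max_ending_here = 15, max_so_far = 21

Maximum subarray: [1, 5, 15]
Maximum sum: 21

The maximum subarray is [1, 5, 15] with sum 21. This subarray runs from index 3 to index 5.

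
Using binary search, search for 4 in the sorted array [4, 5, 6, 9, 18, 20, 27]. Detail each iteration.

Binary search for 4 in [4, 5, 6, 9, 18, 20, 27]:

lo=0, hi=6, mid=3, arr[mid]=9 -> 9 > 4, search left half
lo=0, hi=2, mid=1, arr[mid]=5 -> 5 > 4, search left half
lo=0, hi=0, mid=0, arr[mid]=4 -> Found target at index 0!

Binary search finds 4 at index 0 after 3 comparisons. The search repeatedly halves the search space by comparing with the middle element.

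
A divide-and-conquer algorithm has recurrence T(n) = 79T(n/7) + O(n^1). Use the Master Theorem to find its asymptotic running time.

Master Theorem for T(n) = 79T(n/7) + O(n^1):

a = 79, b = 7, c = 1
log_b(a) = log_7(79) = 2.2455

Case 1: c = 1 < log_7(79) = 2.2455
T(n) = O(n^(log_7 79))

For T(n) = 79T(n/7) + O(n^1): log_7(79) = 2.2455. This is Case 1 of the Master Theorem (c < log_b(a), work dominated by leaves), giving O(n^(log_7 79)).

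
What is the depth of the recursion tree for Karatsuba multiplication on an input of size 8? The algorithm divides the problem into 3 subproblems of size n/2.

For divide and conquer with division factor 2:

Problem sizes at each level:
Level 0: 8
Level 1: 4
Level 2: 2
Level 3: 1

The root is level 0 and the size-1 base case is level 3 (the tree spans levels 0 through 3, i.e. 4 levels counting the root), so the depth is the number of divisions: log_2(8) = 3

The recursion tree depth is log_2(8) = 3. At each level, the problem size is divided by 2, so it takes 3 divisions to reduce to a base case of size 1. The algorithm makes 3 recursive calls at each level.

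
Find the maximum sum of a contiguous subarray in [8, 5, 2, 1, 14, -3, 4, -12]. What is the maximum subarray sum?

Using Kadane's algorithm on [8, 5, 2, 1, 14, -3, 4, -12]:

Scanning through the array:
Position 1 (value 5): max_ending_here = 13, max_so_far = 13
Position 2 (value 2): max_ending_here = 15, max_so_far = 15
Position 3 (value 1): max_ending_here = 16, max_so_far = 16
Position 4 (value 14): max_ending_here = 30, max_so_far = 30
Position 5 (value -3): max_ending_here = 27, max_so_far = 30
Position 6 (value 4): max_ending_here = 31, max_so_far = 31
Position 7 (value -12): max_ending_here = 19, max_so_far = 31

Maximum subarray: [8, 5, 2, 1, 14, -3, 4]
Maximum sum: 31

The maximum subarray is [8, 5, 2, 1, 14, -3, 4] with sum 31. This subarray runs from index 0 to index 6.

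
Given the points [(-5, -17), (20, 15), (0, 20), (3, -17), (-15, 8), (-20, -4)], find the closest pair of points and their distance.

Computing all pairwise distances among 6 points:

d((-5, -17), (20, 15)) = 40.6079
d((-5, -17), (0, 20)) = 37.3363
d((-5, -17), (3, -17)) = 8.0 <-- minimum
d((-5, -17), (-15, 8)) = 26.9258
d((-5, -17), (-20, -4)) = 19.8494
d((20, 15), (0, 20)) = 20.6155
d((20, 15), (3, -17)) = 36.2353
d((20, 15), (-15, 8)) = 35.6931
d((20, 15), (-20, -4)) = 44.2832
d((0, 20), (3, -17)) = 37.1214
d((0, 20), (-15, 8)) = 19.2094
d((0, 20), (-20, -4)) = 31.241
d((3, -17), (-15, 8)) = 30.8058
d((3, -17), (-20, -4)) = 26.4197
d((-15, 8), (-20, -4)) = 13.0

Closest pair: (-5, -17) and (3, -17) with distance 8.0

The closest pair is (-5, -17) and (3, -17) with Euclidean distance 8.0. For 6 points, brute-force pairwise comparison is shown above. For large n, the divide-and-conquer algorithm (sort by x, recurse on halves, check the dividing strip) achieves O(n log n).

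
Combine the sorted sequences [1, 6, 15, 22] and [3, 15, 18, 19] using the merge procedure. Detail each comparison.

Merging process:

Compare 1 vs 3: take 1 from left. Merged: [1]
Compare 6 vs 3: take 3 from right. Merged: [1, 3]
Compare 6 vs 15: take 6 from left. Merged: [1, 3, 6]
Compare 15 vs 15: take 15 from left. Merged: [1, 3, 6, 15]
Compare 22 vs 15: take 15 from right. Merged: [1, 3, 6, 15, 15]
Compare 22 vs 18: take 18 from right. Merged: [1, 3, 6, 15, 15, 18]
Compare 22 vs 19: take 19 from right. Merged: [1, 3, 6, 15, 15, 18, 19]
Append remaining from left: [22]. Merged: [1, 3, 6, 15, 15, 18, 19, 22]

Final merged array: [1, 3, 6, 15, 15, 18, 19, 22]
Total comparisons: 7

The merged array is [1, 3, 6, 15, 15, 18, 19, 22], requiring 7 comparisons. The merge step runs in O(n) time where n is the total number of elements.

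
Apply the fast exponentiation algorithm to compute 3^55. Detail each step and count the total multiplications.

Computing 3^55 by squaring (build up from 3^1; each line after the first costs one multiplication):

3^1 = 3
3^2 = (3^1)^2 = 3^2 = 9
3^3 = 3 * 3^2 = 3 * 9 = 27
3^6 = (3^3)^2 = 27^2 = 729
3^12 = (3^6)^2 = 729^2 = 531441
3^13 = 3 * 3^12 = 3 * 531441 = 1594323
3^26 = (3^13)^2 = 1594323^2 = 2541865828329
3^27 = 3 * 3^26 = 3 * 2541865828329 = 7625597484987
3^54 = (3^27)^2 = 7625597484987^2 = 58149737003040059690390169
3^55 = 3 * 3^54 = 3 * 58149737003040059690390169 = 174449211009120179071170507

Result: 174449211009120179071170507
Multiplications needed: 9 (9 lines after 3^1)

3^55 = 174449211009120179071170507. Using exponentiation by squaring, this requires 9 multiplications. The key idea: if the exponent is even, square the half-power; if odd, multiply by the base once.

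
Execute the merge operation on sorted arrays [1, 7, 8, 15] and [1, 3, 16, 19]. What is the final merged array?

Merging process:

Compare 1 vs 1: take 1 from left. Merged: [1]
Compare 7 vs 1: take 1 from right. Merged: [1, 1]
Compare 7 vs 3: take 3 from right. Merged: [1, 1, 3]
Compare 7 vs 16: take 7 from left. Merged: [1, 1, 3, 7]
Compare 8 vs 16: take 8 from left. Merged: [1, 1, 3, 7, 8]
Compare 15 vs 16: take 15 from left. Merged: [1, 1, 3, 7, 8, 15]
Append remaining from right: [16, 19]. Merged: [1, 1, 3, 7, 8, 15, 16, 19]

Final merged array: [1, 1, 3, 7, 8, 15, 16, 19]
Total comparisons: 6

The merged array is [1, 1, 3, 7, 8, 15, 16, 19], requiring 6 comparisons. The merge step runs in O(n) time where n is the total number of elements.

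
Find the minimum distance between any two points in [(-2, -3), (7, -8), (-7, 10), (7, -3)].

Computing all pairwise distances among 4 points:

d((-2, -3), (7, -8)) = 10.2956
d((-2, -3), (-7, 10)) = 13.9284
d((-2, -3), (7, -3)) = 9.0
d((7, -8), (-7, 10)) = 22.8035
d((7, -8), (7, -3)) = 5.0 <-- minimum
d((-7, 10), (7, -3)) = 19.105

Closest pair: (7, -8) and (7, -3) with distance 5.0

The closest pair is (7, -8) and (7, -3) with Euclidean distance 5.0. For 4 points, brute-force pairwise comparison is shown above. For large n, the divide-and-conquer algorithm (sort by x, recurse on halves, check the dividing strip) achieves O(n log n).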